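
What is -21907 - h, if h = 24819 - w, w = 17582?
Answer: -29144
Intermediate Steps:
h = 7237 (h = 24819 - 1*17582 = 24819 - 17582 = 7237)
-21907 - h = -21907 - 1*7237 = -21907 - 7237 = -29144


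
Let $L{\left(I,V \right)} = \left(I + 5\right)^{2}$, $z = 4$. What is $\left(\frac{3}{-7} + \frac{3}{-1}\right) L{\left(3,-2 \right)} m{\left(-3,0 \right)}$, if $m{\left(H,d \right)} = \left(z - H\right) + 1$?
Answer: $- \frac{12288}{7} \approx -1755.4$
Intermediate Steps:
$L{\left(I,V \right)} = \left(5 + I\right)^{2}$
$m{\left(H,d \right)} = 5 - H$ ($m{\left(H,d \right)} = \left(4 - H\right) + 1 = 5 - H$)
$\left(\frac{3}{-7} + \frac{3}{-1}\right) L{\left(3,-2 \right)} m{\left(-3,0 \right)} = \left(\frac{3}{-7} + \frac{3}{-1}\right) \left(5 + 3\right)^{2} \left(5 - -3\right) = \left(3 \left(- \frac{1}{7}\right) + 3 \left(-1\right)\right) 8^{2} \left(5 + 3\right) = \left(- \frac{3}{7} - 3\right) 64 \cdot 8 = \left(- \frac{24}{7}\right) 64 \cdot 8 = \left(- \frac{1536}{7}\right) 8 = - \frac{12288}{7}$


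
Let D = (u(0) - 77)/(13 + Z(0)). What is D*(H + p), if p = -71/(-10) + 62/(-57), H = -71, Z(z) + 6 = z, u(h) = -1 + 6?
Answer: 444516/665 ≈ 668.45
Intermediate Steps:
u(h) = 5
Z(z) = -6 + z
D = -72/7 (D = (5 - 77)/(13 + (-6 + 0)) = -72/(13 - 6) = -72/7 ≈ -10.286)
p = 3427/570 (p = -71*(-1/10) + 62*(-1/57) = 71/10 - 62/57 = 3427/570 ≈ 6.0123)
D*(H + p) = -72*(-71 + 3427/570)/7 = -72/7*(-37043/570) = 444516/665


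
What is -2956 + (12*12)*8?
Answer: -1804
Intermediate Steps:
-2956 + (12*12)*8 = -2956 + 144*8 = -2956 + 1152 = -1804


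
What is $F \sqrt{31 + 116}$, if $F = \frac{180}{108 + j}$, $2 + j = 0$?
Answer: $\frac{630 \sqrt{3}}{53} \approx 20.589$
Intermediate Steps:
$j = -2$ ($j = -2 + 0 = -2$)
$F = \frac{90}{53}$ ($F = \frac{180}{108 - 2} = \frac{180}{106} = 180 \cdot \frac{1}{106} = \frac{90}{53} \approx 1.6981$)
$F \sqrt{31 + 116} = \frac{90 \sqrt{31 + 116}}{53} = \frac{90 \sqrt{147}}{53} = \frac{90 \cdot 7 \sqrt{3}}{53} = \frac{630 \sqrt{3}}{53}$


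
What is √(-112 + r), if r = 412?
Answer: 10*√3 ≈ 17.320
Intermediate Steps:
√(-112 + r) = √(-112 + 412) = √300 = 10*√3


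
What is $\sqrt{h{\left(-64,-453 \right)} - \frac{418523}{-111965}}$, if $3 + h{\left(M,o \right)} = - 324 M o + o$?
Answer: $\frac{i \sqrt{2403325444281545}}{15995} \approx 3064.9 i$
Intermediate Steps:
$h{\left(M,o \right)} = -3 + o - 324 M o$ ($h{\left(M,o \right)} = -3 + \left(- 324 M o + o\right) = -3 - \left(- o + 324 M o\right) = -3 + o - 324 M o$)
$\sqrt{h{\left(-64,-453 \right)} - \frac{418523}{-111965}} = \sqrt{\left(-3 - 453 - \left(-20736\right) \left(-453\right)\right) - \frac{418523}{-111965}} = \sqrt{\left(-3 - 453 - 9393408\right) - - \frac{59789}{15995}} = \sqrt{-9393864 + \frac{59789}{15995}} = \sqrt{- \frac{150254794891}{15995}} = \frac{i \sqrt{2403325444281545}}{15995}$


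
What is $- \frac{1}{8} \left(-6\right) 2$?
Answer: $\frac{3}{2} \approx 1.5$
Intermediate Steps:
$- \frac{1}{8} \left(-6\right) 2 = \left(-1\right) \frac{1}{8} \left(-6\right) 2 = \left(- \frac{1}{8}\right) \left(-6\right) 2 = \frac{3}{4} \cdot 2 = \frac{3}{2}$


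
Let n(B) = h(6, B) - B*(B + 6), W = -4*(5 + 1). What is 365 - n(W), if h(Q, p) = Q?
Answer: 791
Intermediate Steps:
W = -24 (W = -4*6 = -24)
n(B) = 6 - B*(6 + B) (n(B) = 6 - B*(B + 6) = 6 - B*(6 + B))
365 - n(W) = 365 - (6 - 1*(-24)² - 6*(-24)) = 365 - (6 - 1*576 + 144) = 365 - (6 - 576 + 144) = 365 - 1*(-426) = 365 + 426 = 791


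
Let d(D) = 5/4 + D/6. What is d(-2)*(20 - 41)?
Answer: -77/4 ≈ -19.250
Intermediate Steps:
d(D) = 5/4 + D/6 (d(D) = 5*(¼) + D*(⅙) = 5/4 + D/6)
d(-2)*(20 - 41) = (5/4 + (⅙)*(-2))*(20 - 41) = (5/4 - ⅓)*(-21) = (11/12)*(-21) = -77/4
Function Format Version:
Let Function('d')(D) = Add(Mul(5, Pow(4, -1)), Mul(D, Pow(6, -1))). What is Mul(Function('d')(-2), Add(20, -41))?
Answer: Rational(-77, 4) ≈ -19.250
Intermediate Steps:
Function('d')(D) = Add(Rational(5, 4), Mul(Rational(1, 6), D)) (Function('d')(D) = Add(Mul(5, Rational(1, 4)), Mul(D, Rational(1, 6))) = Add(Rational(5, 4), Mul(Rational(1, 6), D)))
Mul(Function('d')(-2), Add(20, -41)) = Mul(Add(Rational(5, 4), Mul(Rational(1, 6), -2)), Add(20, -41)) = Mul(Add(Rational(5, 4), Rational(-1, 3)), -21) = Mul(Rational(11, 12), -21) = Rational(-77, 4)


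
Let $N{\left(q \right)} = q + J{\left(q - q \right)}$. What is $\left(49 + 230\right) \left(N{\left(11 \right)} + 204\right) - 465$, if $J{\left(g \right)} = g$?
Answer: $59520$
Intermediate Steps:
$N{\left(q \right)} = q$ ($N{\left(q \right)} = q + \left(q - q\right) = q + 0 = q$)
$\left(49 + 230\right) \left(N{\left(11 \right)} + 204\right) - 465 = \left(49 + 230\right) \left(11 + 204\right) - 465 = 279 \cdot 215 - 465 = 59985 - 465 = 59520$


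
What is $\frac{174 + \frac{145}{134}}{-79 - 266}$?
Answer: $- \frac{23461}{46230} \approx -0.50748$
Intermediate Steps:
$\frac{174 + \frac{145}{134}}{-79 - 266} = \frac{174 + 145 \cdot \frac{1}{134}}{-345} = \left(174 + \frac{145}{134}\right) \left(- \frac{1}{345}\right) = \frac{23461}{134} \left(- \frac{1}{345}\right) = - \frac{23461}{46230}$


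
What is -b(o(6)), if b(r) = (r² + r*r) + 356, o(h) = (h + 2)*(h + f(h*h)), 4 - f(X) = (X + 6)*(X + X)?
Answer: -1162777444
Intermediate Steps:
f(X) = 4 - 2*X*(6 + X) (f(X) = 4 - (X + 6)*(X + X) = 4 - (6 + X)*2*X = 4 - 2*X*(6 + X))
o(h) = (2 + h)*(4 + h - 12*h² - 2*h⁴) (o(h) = (h + 2)*(h + (4 - 12*h*h - 2*h⁴)) = (2 + h)*(h + (4 - 12*h² - 2*h⁴)) = (2 + h)*(4 + h - 12*h² - 2*h⁴))
b(r) = 356 + 2*r² (b(r) = (r² + r²) + 356 = 2*r² + 356 = 356 + 2*r²)
-b(o(6)) = -(356 + 2*(8 - 23*6² - 12*6³ - 4*6⁴ - 2*6⁵ + 6*6)²) = -(356 + 2*(8 - 23*36 - 12*216 - 4*1296 - 2*7776 + 36)²) = -(356 + 2*(8 - 828 - 2592 - 5184 - 15552 + 36)²) = -(356 + 2*(-24112)²) = -(356 + 2*581388544) = -(356 + 1162777088) = -1*1162777444 = -1162777444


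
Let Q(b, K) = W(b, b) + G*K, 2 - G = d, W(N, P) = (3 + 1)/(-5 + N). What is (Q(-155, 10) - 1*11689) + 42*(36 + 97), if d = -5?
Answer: -241321/40 ≈ -6033.0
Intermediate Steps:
W(N, P) = 4/(-5 + N)
G = 7 (G = 2 - 1*(-5) = 2 + 5 = 7)
Q(b, K) = 4/(-5 + b) + 7*K
(Q(-155, 10) - 1*11689) + 42*(36 + 97) = ((4 + 7*10*(-5 - 155))/(-5 - 155) - 1*11689) + 42*(36 + 97) = ((4 + 7*10*(-160))/(-160) - 11689) + 42*133 = (-(4 - 11200)/160 - 11689) + 5586 = (-1/160*(-11196) - 11689) + 5586 = (2799/40 - 11689) + 5586 = -464761/40 + 5586 = -241321/40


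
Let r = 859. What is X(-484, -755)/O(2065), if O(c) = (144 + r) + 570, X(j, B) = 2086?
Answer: 2086/1573 ≈ 1.3261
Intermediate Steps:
O(c) = 1573 (O(c) = (144 + 859) + 570 = 1003 + 570 = 1573)
X(-484, -755)/O(2065) = 2086/1573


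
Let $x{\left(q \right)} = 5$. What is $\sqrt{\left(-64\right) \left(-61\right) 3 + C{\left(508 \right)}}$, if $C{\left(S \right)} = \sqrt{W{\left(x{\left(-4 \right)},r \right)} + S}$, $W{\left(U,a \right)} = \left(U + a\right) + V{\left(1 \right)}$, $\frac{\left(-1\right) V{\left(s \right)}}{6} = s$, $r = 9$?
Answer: $\sqrt{11712 + 2 \sqrt{129}} \approx 108.33$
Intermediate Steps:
$V{\left(s \right)} = - 6 s$
$W{\left(U,a \right)} = -6 + U + a$ ($W{\left(U,a \right)} = \left(U + a\right) - 6 = -6 + U + a$)
$C{\left(S \right)} = \sqrt{8 + S}$ ($C{\left(S \right)} = \sqrt{\left(-6 + 5 + 9\right) + S} = \sqrt{8 + S}$)
$\sqrt{\left(-64\right) \left(-61\right) 3 + C{\left(508 \right)}} = \sqrt{\left(-64\right) \left(-61\right) 3 + \sqrt{8 + 508}} = \sqrt{3904 \cdot 3 + \sqrt{516}} = \sqrt{11712 + 2 \sqrt{129}}$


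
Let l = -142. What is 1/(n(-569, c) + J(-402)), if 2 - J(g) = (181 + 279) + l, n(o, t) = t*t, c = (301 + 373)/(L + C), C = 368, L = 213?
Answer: -337561/106215000 ≈ -0.0031781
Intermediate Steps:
c = 674/581 (c = (301 + 373)/(213 + 368) = 674/581 ≈ 1.1601)
n(o, t) = t**2
J(g) = -316 (J(g) = 2 - ((181 + 279) - 142) = 2 - (460 - 142) = 2 - 1*318 = 2 - 318 = -316)
1/(n(-569, c) + J(-402)) = 1/((674/581)**2 - 316) = 1/(454276/337561 - 316) = 1/(-106215000/337561) = -337561/106215000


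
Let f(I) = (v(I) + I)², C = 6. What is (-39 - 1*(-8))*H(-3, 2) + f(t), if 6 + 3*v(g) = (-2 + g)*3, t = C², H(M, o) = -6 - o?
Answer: 4872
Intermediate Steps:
t = 36 (t = 6² = 36)
v(g) = -4 + g (v(g) = -2 + ((-2 + g)*3)/3 = -2 + (-6 + 3*g)/3 = -2 + (-2 + g) = -4 + g)
f(I) = (-4 + 2*I)² (f(I) = ((-4 + I) + I)² = (-4 + 2*I)²)
(-39 - 1*(-8))*H(-3, 2) + f(t) = (-39 - 1*(-8))*(-6 - 1*2) + 4*(-2 + 36)² = (-39 + 8)*(-6 - 2) + 4*34² = -31*(-8) + 4*1156 = 248 + 4624 = 4872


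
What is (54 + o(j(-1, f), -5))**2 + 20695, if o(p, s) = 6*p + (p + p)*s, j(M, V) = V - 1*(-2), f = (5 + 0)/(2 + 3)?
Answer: 22459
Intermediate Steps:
f = 1 (f = 5/5 = 5*(1/5) = 1)
j(M, V) = 2 + V (j(M, V) = V + 2 = 2 + V)
o(p, s) = 6*p + 2*p*s (o(p, s) = 6*p + (2*p)*s = 6*p + 2*p*s)
(54 + o(j(-1, f), -5))**2 + 20695 = (54 + 2*(2 + 1)*(3 - 5))**2 + 20695 = (54 + 2*3*(-2))**2 + 20695 = (54 - 12)**2 + 20695 = 42**2 + 20695 = 1764 + 20695 = 22459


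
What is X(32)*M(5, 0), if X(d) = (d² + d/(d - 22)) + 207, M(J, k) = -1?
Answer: -6171/5 ≈ -1234.2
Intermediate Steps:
X(d) = 207 + d² + d/(-22 + d) (X(d) = (d² + d/(-22 + d)) + 207 = 207 + d² + d/(-22 + d))
X(32)*M(5, 0) = ((-4554 + 32³ - 22*32² + 208*32)/(-22 + 32))*(-1) = ((-4554 + 32768 - 22*1024 + 6656)/10)*(-1) = ((-4554 + 32768 - 22528 + 6656)/10)*(-1) = ((⅒)*12342)*(-1) = (6171/5)*(-1) = -6171/5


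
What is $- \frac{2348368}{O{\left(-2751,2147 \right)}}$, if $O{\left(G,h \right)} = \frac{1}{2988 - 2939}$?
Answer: $-115070032$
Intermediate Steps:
$O{\left(G,h \right)} = \frac{1}{49}$
$- \frac{2348368}{O{\left(-2751,2147 \right)}} = - 2348368 \frac{1}{\frac{1}{49}} = \left(-2348368\right) 49 = -115070032$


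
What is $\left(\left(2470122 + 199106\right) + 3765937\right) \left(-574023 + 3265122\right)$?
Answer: $17317666096335$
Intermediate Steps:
$\left(\left(2470122 + 199106\right) + 3765937\right) \left(-574023 + 3265122\right) = \left(2669228 + 3765937\right) 2691099 = 6435165 \cdot 2691099 = 17317666096335$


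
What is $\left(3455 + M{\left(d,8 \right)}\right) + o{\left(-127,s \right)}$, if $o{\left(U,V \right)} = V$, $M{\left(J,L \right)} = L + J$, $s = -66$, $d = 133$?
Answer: $3530$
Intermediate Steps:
$M{\left(J,L \right)} = J + L$
$\left(3455 + M{\left(d,8 \right)}\right) + o{\left(-127,s \right)} = \left(3455 + \left(133 + 8\right)\right) - 66 = \left(3455 + 141\right) - 66 = 3596 - 66 = 3530$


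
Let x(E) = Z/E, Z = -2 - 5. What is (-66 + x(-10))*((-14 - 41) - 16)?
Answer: 46363/10 ≈ 4636.3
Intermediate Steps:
Z = -7
x(E) = -7/E
(-66 + x(-10))*((-14 - 41) - 16) = (-66 - 7/(-10))*((-14 - 41) - 16) = (-66 - 7*(-⅒))*(-55 - 16) = (-66 + 7/10)*(-71) = -653/10*(-71) = 46363/10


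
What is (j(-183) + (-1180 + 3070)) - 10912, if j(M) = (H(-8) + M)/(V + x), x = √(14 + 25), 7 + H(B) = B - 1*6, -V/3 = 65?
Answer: -4393204/487 + 34*√39/6331 ≈ -9020.9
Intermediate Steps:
V = -195 (V = -3*65 = -195)
H(B) = -13 + B (H(B) = -7 + (B - 1*6) = -7 + (B - 6) = -7 + (-6 + B) = -13 + B)
x = √39 ≈ 6.2450
j(M) = (-21 + M)/(-195 + √39) (j(M) = ((-13 - 8) + M)/(-195 + √39) = (-21 + M)/(-195 + √39))
(j(-183) + (-1180 + 3070)) - 10912 = (-(-21 - 183)/(195 - √39) + (-1180 + 3070)) - 10912 = (-1*(-204)/(195 - √39) + 1890) - 10912 = (204/(195 - √39) + 1890) - 10912 = (1890 + 204/(195 - √39)) - 10912 = -9022 + 204/(195 - √39)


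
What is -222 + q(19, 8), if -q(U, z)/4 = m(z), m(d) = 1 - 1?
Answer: -222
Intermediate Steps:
m(d) = 0
q(U, z) = 0 (q(U, z) = -4*0 = 0)
-222 + q(19, 8) = -222 + 0 = -222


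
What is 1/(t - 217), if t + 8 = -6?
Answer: -1/231 ≈ -0.0043290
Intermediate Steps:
t = -14 (t = -8 - 6 = -14)
1/(t - 217) = 1/(-14 - 217) = 1/(-231) = -1/231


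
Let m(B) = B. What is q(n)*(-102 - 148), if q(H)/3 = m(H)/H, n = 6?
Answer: -750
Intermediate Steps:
q(H) = 3 (q(H) = 3*(H/H) = 3*1 = 3)
q(n)*(-102 - 148) = 3*(-102 - 148) = 3*(-250) = -750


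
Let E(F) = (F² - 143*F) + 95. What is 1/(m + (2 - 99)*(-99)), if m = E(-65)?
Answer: 1/23218 ≈ 4.3070e-5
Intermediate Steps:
E(F) = 95 + F² - 143*F
m = 13615 (m = 95 + (-65)² - 143*(-65) = 95 + 4225 + 9295 = 13615)
1/(m + (2 - 99)*(-99)) = 1/(13615 + (2 - 99)*(-99)) = 1/(13615 - 97*(-99)) = 1/(13615 + 9603) = 1/23218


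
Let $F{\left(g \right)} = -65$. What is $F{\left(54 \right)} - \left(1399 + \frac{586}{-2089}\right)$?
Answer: $- \frac{3057710}{2089} \approx -1463.7$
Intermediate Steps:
$F{\left(54 \right)} - \left(1399 + \frac{586}{-2089}\right) = -65 - \left(1399 + \frac{586}{-2089}\right) = -65 - \frac{2921925}{2089} = - \frac{3057710}{2089}$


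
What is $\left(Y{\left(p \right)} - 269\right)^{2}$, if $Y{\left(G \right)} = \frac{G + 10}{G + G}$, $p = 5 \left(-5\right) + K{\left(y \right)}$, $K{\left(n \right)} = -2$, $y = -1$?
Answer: $\frac{210511081}{2916} \approx 72192.0$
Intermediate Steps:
$p = -27$ ($p = 5 \left(-5\right) - 2 = -25 - 2 = -27$)
$Y{\left(G \right)} = \frac{10 + G}{2 G}$
$\left(Y{\left(p \right)} - 269\right)^{2} = \left(\frac{10 - 27}{2 \left(-27\right)} - 269\right)^{2} = \left(\frac{1}{2} \left(- \frac{1}{27}\right) \left(-17\right) - 269\right)^{2} = \left(\frac{17}{54} - 269\right)^{2} = \left(- \frac{14509}{54}\right)^{2} = \frac{210511081}{2916}$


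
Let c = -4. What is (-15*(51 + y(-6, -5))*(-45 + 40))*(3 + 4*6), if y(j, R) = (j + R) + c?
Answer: 72900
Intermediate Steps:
y(j, R) = -4 + R + j (y(j, R) = (j + R) - 4 = (R + j) - 4 = -4 + R + j)
(-15*(51 + y(-6, -5))*(-45 + 40))*(3 + 4*6) = (-15*(51 + (-4 - 5 - 6))*(-45 + 40))*(3 + 4*6) = (-15*(51 - 15)*(-5))*(3 + 24) = -540*(-5)*27 = -15*(-180)*27 = 2700*27 = 72900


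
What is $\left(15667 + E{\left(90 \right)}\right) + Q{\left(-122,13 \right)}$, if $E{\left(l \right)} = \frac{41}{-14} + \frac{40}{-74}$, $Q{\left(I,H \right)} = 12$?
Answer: $\frac{8119925}{518} \approx 15676.0$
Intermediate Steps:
$E{\left(l \right)} = - \frac{1797}{518}$ ($E{\left(l \right)} = 41 \left(- \frac{1}{14}\right) + 40 \left(- \frac{1}{74}\right) = - \frac{41}{14} - \frac{20}{37} = - \frac{1797}{518}$)
$\left(15667 + E{\left(90 \right)}\right) + Q{\left(-122,13 \right)} = \left(15667 - \frac{1797}{518}\right) + 12 = \frac{8113709}{518} + 12 = \frac{8119925}{518}$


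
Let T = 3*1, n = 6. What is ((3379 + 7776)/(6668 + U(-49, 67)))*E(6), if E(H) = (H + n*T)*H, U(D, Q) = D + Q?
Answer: 803160/3343 ≈ 240.25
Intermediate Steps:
T = 3
E(H) = H*(18 + H) (E(H) = (H + 6*3)*H = (H + 18)*H = (18 + H)*H = H*(18 + H))
((3379 + 7776)/(6668 + U(-49, 67)))*E(6) = ((3379 + 7776)/(6668 + (-49 + 67)))*(6*(18 + 6)) = (11155/(6668 + 18))*(6*24) = (11155/6686)*144 = 803160/3343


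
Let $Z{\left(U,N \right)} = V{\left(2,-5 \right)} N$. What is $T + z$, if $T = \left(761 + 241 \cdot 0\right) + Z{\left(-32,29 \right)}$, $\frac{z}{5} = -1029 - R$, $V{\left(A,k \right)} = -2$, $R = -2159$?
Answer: $6353$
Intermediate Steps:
$Z{\left(U,N \right)} = - 2 N$
$z = 5650$ ($z = 5 \left(-1029 - -2159\right) = 5 \left(-1029 + 2159\right) = 5 \cdot 1130 = 5650$)
$T = 703$ ($T = \left(761 + 241 \cdot 0\right) - 58 = \left(761 + 0\right) - 58 = 761 - 58 = 703$)
$T + z = 703 + 5650 = 6353$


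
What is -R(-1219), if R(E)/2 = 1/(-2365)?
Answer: 2/2365 ≈ 0.00084567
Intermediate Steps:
R(E) = -2/2365 (R(E) = 2/(-2365) = 2*(-1/2365) = -2/2365)
-R(-1219) = -1*(-2/2365) = 2/2365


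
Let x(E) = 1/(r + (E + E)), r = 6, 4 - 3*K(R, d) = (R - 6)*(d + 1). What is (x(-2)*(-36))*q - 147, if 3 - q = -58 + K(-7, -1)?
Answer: -1221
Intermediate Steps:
K(R, d) = 4/3 - (1 + d)*(-6 + R)/3 (K(R, d) = 4/3 - (R - 6)*(d + 1)/3 = 4/3 - (-6 + R)*(1 + d)/3 = 4/3 - (1 + d)*(-6 + R)/3)
x(E) = 1/(6 + 2*E) (x(E) = 1/(6 + (E + E)) = 1/(6 + 2*E))
q = 179/3 (q = 3 - (-58 + (10/3 + 2*(-1) - ⅓*(-7) - ⅓*(-7)*(-1))) = 3 - (-58 + (10/3 - 2 + 7/3 - 7/3)) = 3 - (-58 + 4/3) = 3 - 1*(-170/3) = 3 + 170/3 = 179/3 ≈ 59.667)
(x(-2)*(-36))*q - 147 = ((1/(2*(3 - 2)))*(-36))*(179/3) - 147 = (((½)/1)*(-36))*(179/3) - 147 = (((½)*1)*(-36))*(179/3) - 147 = ((½)*(-36))*(179/3) - 147 = -18*179/3 - 147 = -1074 - 147 = -1221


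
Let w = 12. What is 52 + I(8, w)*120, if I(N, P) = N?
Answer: 1012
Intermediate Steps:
52 + I(8, w)*120 = 52 + 8*120 = 52 + 960 = 1012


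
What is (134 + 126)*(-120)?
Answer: -31200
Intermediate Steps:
(134 + 126)*(-120) = 260*(-120) = -31200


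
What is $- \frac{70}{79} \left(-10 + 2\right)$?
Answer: $\frac{560}{79} \approx 7.0886$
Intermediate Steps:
$- \frac{70}{79} \left(-10 + 2\right) = \left(-70\right) \frac{1}{79} \left(-8\right) = \left(- \frac{70}{79}\right) \left(-8\right) = \frac{560}{79}$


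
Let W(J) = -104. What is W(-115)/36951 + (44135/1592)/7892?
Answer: 324169729/464254728864 ≈ 0.00069826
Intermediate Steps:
W(-115)/36951 + (44135/1592)/7892 = -104/36951 + (44135/1592)/7892 = -104*1/36951 + (44135*(1/1592))*(1/7892) = -104/36951 + (44135/1592)*(1/7892) = -104/36951 + 44135/12564064 = 324169729/464254728864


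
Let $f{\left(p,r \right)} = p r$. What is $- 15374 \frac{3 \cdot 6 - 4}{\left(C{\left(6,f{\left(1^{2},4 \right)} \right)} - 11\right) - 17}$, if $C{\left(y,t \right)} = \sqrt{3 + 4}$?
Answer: $\frac{860944}{111} + \frac{30748 \sqrt{7}}{111} \approx 8489.2$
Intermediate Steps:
$C{\left(y,t \right)} = \sqrt{7}$
$- 15374 \frac{3 \cdot 6 - 4}{\left(C{\left(6,f{\left(1^{2},4 \right)} \right)} - 11\right) - 17} = - 15374 \frac{3 \cdot 6 - 4}{\left(\sqrt{7} - 11\right) - 17} = - 15374 \frac{18 - 4}{\left(-11 + \sqrt{7}\right) - 17} = - 15374 \frac{14}{-28 + \sqrt{7}} = - \frac{215236}{-28 + \sqrt{7}}$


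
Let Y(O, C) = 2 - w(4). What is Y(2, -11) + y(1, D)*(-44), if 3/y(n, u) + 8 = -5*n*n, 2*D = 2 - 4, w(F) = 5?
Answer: 93/13 ≈ 7.1538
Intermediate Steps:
Y(O, C) = -3 (Y(O, C) = 2 - 1*5 = 2 - 5 = -3)
D = -1 (D = (2 - 4)/2 = (1/2)*(-2) = -1)
y(n, u) = 3/(-8 - 5*n**2) (y(n, u) = 3/(-8 - 5*n*n) = 3/(-8 - 5*n**2))
Y(2, -11) + y(1, D)*(-44) = -3 - 3/(8 + 5*1**2)*(-44) = -3 - 3/(8 + 5*1)*(-44) = -3 - 3/(8 + 5)*(-44) = -3 - 3/13*(-44) = -3 + 132/13 = 93/13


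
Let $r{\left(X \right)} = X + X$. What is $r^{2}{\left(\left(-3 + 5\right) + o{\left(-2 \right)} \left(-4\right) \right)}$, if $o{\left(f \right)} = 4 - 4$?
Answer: $16$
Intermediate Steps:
$o{\left(f \right)} = 0$
$r{\left(X \right)} = 2 X$
$r^{2}{\left(\left(-3 + 5\right) + o{\left(-2 \right)} \left(-4\right) \right)} = \left(2 \left(\left(-3 + 5\right) + 0 \left(-4\right)\right)\right)^{2} = \left(2 \left(2 + 0\right)\right)^{2} = \left(2 \cdot 2\right)^{2} = 4^{2} = 16$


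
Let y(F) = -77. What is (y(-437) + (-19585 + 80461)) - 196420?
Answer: -135621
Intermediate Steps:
(y(-437) + (-19585 + 80461)) - 196420 = (-77 + (-19585 + 80461)) - 196420 = (-77 + 60876) - 196420 = 60799 - 196420 = -135621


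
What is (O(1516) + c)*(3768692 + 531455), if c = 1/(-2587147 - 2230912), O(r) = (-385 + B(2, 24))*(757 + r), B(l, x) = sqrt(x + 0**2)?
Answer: -18130742138348415812/4818059 + 19548468262*sqrt(6) ≈ -3.7152e+12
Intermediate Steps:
B(l, x) = sqrt(x) (B(l, x) = sqrt(x + 0) = sqrt(x))
O(r) = (-385 + 2*sqrt(6))*(757 + r) (O(r) = (-385 + sqrt(24))*(757 + r) = (-385 + 2*sqrt(6))*(757 + r))
c = -1/4818059 (c = 1/(-4818059) = -1/4818059 ≈ -2.0755e-7)
(O(1516) + c)*(3768692 + 531455) = ((-291445 - 385*1516 + 1514*sqrt(6) + 2*1516*sqrt(6)) - 1/4818059)*(3768692 + 531455) = ((-291445 - 583660 + 1514*sqrt(6) + 3032*sqrt(6)) - 1/4818059)*4300147 = ((-875105 + 4546*sqrt(6)) - 1/4818059)*4300147 = (-4216307521196/4818059 + 4546*sqrt(6))*4300147 = -18130742138348415812/4818059 + 19548468262*sqrt(6)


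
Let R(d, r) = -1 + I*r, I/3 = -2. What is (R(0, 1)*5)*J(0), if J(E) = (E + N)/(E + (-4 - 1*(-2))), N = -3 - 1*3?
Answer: -105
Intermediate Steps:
I = -6 (I = 3*(-2) = -6)
R(d, r) = -1 - 6*r
N = -6 (N = -3 - 3 = -6)
J(E) = (-6 + E)/(-2 + E) (J(E) = (E - 6)/(E + (-4 - 1*(-2))) = (-6 + E)/(E + (-4 + 2)) = (-6 + E)/(E - 2) = (-6 + E)/(-2 + E))
(R(0, 1)*5)*J(0) = ((-1 - 6*1)*5)*((-6 + 0)/(-2 + 0)) = ((-1 - 6)*5)*(-6/(-2)) = (-7*5)*(-½*(-6)) = -35*3 = -105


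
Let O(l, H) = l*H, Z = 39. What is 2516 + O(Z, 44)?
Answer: 4232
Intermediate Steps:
O(l, H) = H*l
2516 + O(Z, 44) = 2516 + 44*39 = 2516 + 1716 = 4232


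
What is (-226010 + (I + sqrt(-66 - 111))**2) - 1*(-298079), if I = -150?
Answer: 94392 - 300*I*sqrt(177) ≈ 94392.0 - 3991.2*I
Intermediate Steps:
(-226010 + (I + sqrt(-66 - 111))**2) - 1*(-298079) = (-226010 + (-150 + sqrt(-66 - 111))**2) - 1*(-298079) = (-226010 + (-150 + sqrt(-177))**2) + 298079 = (-226010 + (-150 + I*sqrt(177))**2) + 298079 = 72069 + (-150 + I*sqrt(177))**2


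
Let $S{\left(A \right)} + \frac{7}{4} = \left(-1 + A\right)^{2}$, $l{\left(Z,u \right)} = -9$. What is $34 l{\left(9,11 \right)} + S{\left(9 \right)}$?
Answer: $- \frac{975}{4} \approx -243.75$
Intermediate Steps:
$S{\left(A \right)} = - \frac{7}{4} + \left(-1 + A\right)^{2}$
$34 l{\left(9,11 \right)} + S{\left(9 \right)} = 34 \left(-9\right) - \left(\frac{7}{4} - \left(-1 + 9\right)^{2}\right) = -306 - \left(\frac{7}{4} - 8^{2}\right) = -306 + \left(- \frac{7}{4} + 64\right) = -306 + \frac{249}{4} = - \frac{975}{4}$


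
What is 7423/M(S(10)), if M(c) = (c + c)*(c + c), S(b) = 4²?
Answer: 7423/1024 ≈ 7.2490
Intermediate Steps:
S(b) = 16
M(c) = 4*c² (M(c) = (2*c)*(2*c) = 4*c²)
7423/M(S(10)) = 7423/((4*16²)) = 7423/((4*256)) = 7423/1024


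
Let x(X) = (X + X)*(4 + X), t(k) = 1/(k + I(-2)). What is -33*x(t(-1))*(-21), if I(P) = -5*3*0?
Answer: -4158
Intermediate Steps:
I(P) = 0 (I(P) = -15*0 = 0)
t(k) = 1/k (t(k) = 1/(k + 0) = 1/k)
x(X) = 2*X*(4 + X) (x(X) = (2*X)*(4 + X) = 2*X*(4 + X))
-33*x(t(-1))*(-21) = -66*(4 + 1/(-1))/(-1)*(-21) = -66*(-1)*(4 - 1)*(-21) = -66*(-1)*3*(-21) = -33*(-6)*(-21) = 198*(-21) = -4158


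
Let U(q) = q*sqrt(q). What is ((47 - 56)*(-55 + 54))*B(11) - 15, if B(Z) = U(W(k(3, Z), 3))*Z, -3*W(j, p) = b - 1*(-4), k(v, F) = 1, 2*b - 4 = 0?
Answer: -15 - 198*I*sqrt(2) ≈ -15.0 - 280.01*I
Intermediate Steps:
b = 2 (b = 2 + (1/2)*0 = 2 + 0 = 2)
W(j, p) = -2 (W(j, p) = -(2 - 1*(-4))/3 = -(2 + 4)/3 = -1/3*6 = -2)
U(q) = q**(3/2)
B(Z) = -2*I*Z*sqrt(2) (B(Z) = (-2)**(3/2)*Z = (-2*I*sqrt(2))*Z = -2*I*Z*sqrt(2))
((47 - 56)*(-55 + 54))*B(11) - 15 = ((47 - 56)*(-55 + 54))*(-2*I*11*sqrt(2)) - 15 = (-9*(-1))*(-22*I*sqrt(2)) - 15 = 9*(-22*I*sqrt(2)) - 15 = -198*I*sqrt(2) - 15 = -15 - 198*I*sqrt(2)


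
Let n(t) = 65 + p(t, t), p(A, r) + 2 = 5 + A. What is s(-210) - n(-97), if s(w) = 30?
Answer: 59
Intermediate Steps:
p(A, r) = 3 + A (p(A, r) = -2 + (5 + A) = 3 + A)
n(t) = 68 + t (n(t) = 65 + (3 + t) = 68 + t)
s(-210) - n(-97) = 30 - (68 - 97) = 30 - 1*(-29) = 30 + 29 = 59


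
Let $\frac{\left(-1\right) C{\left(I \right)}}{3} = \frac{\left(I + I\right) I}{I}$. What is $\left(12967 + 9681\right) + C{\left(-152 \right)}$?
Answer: $23560$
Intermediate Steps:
$C{\left(I \right)} = - 6 I$ ($C{\left(I \right)} = - 3 \frac{\left(I + I\right) I}{I} = - 3 \frac{2 I I}{I} = - 3 \frac{2 I^{2}}{I} = - 3 \cdot 2 I = - 6 I$)
$\left(12967 + 9681\right) + C{\left(-152 \right)} = \left(12967 + 9681\right) - -912 = 22648 + 912 = 23560$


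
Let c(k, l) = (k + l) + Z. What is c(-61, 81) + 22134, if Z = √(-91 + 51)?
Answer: 22154 + 2*I*√10 ≈ 22154.0 + 6.3246*I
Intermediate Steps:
Z = 2*I*√10 (Z = √(-40) = 2*I*√10 ≈ 6.3246*I)
c(k, l) = k + l + 2*I*√10 (c(k, l) = (k + l) + 2*I*√10 = k + l + 2*I*√10)
c(-61, 81) + 22134 = (-61 + 81 + 2*I*√10) + 22134 = (20 + 2*I*√10) + 22134 = 22154 + 2*I*√10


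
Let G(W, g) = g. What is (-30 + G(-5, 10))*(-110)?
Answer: 2200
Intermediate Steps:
(-30 + G(-5, 10))*(-110) = (-30 + 10)*(-110) = -20*(-110) = 2200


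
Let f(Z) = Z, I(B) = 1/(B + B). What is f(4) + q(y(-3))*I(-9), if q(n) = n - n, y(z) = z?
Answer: 4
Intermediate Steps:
q(n) = 0
I(B) = 1/(2*B)
f(4) + q(y(-3))*I(-9) = 4 + 0*((1/2)/(-9)) = 4 + 0*((1/2)*(-1/9)) = 4 + 0*(-1/18) = 4 + 0 = 4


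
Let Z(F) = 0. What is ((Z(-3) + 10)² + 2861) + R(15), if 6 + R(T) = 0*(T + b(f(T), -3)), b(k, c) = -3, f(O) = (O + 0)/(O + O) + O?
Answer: 2955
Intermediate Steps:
f(O) = ½ + O (f(O) = O/((2*O)) + O = O*(1/(2*O)) + O = ½ + O)
R(T) = -6 (R(T) = -6 + 0*(T - 3) = -6 + 0*(-3 + T) = -6 + 0 = -6)
((Z(-3) + 10)² + 2861) + R(15) = ((0 + 10)² + 2861) - 6 = (10² + 2861) - 6 = (100 + 2861) - 6 = 2961 - 6 = 2955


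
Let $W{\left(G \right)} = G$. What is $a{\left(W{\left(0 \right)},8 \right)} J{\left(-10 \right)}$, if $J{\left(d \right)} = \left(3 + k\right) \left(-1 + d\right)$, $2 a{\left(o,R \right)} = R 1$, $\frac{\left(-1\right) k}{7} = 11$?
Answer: $3256$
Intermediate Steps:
$k = -77$ ($k = \left(-7\right) 11 = -77$)
$a{\left(o,R \right)} = \frac{R}{2}$ ($a{\left(o,R \right)} = \frac{R 1}{2} = \frac{R}{2}$)
$J{\left(d \right)} = 74 - 74 d$ ($J{\left(d \right)} = \left(3 - 77\right) \left(-1 + d\right) = - 74 \left(-1 + d\right) = 74 - 74 d$)
$a{\left(W{\left(0 \right)},8 \right)} J{\left(-10 \right)} = \frac{1}{2} \cdot 8 \left(74 - -740\right) = 4 \left(74 + 740\right) = 4 \cdot 814 = 3256$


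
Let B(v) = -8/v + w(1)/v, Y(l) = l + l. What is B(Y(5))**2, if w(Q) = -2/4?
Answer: 289/400 ≈ 0.72250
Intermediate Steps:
w(Q) = -1/2 (w(Q) = -2*1/4 = -1/2)
Y(l) = 2*l
B(v) = -17/(2*v) (B(v) = -8/v - 1/(2*v) = -17/(2*v))
B(Y(5))**2 = (-17/(2*(2*5)))**2 = (-17/2/10)**2 = (-17/2*1/10)**2 = (-17/20)**2 = 289/400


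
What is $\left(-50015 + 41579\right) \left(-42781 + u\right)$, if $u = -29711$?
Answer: $611542512$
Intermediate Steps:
$\left(-50015 + 41579\right) \left(-42781 + u\right) = \left(-50015 + 41579\right) \left(-42781 - 29711\right) = \left(-8436\right) \left(-72492\right) = 611542512$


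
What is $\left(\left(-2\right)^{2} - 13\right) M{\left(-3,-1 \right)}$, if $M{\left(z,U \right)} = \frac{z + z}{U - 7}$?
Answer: $- \frac{27}{4} \approx -6.75$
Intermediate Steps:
$M{\left(z,U \right)} = \frac{2 z}{-7 + U}$ ($M{\left(z,U \right)} = \frac{2 z}{U - 7} = \frac{2 z}{-7 + U}$)
$\left(\left(-2\right)^{2} - 13\right) M{\left(-3,-1 \right)} = \left(\left(-2\right)^{2} - 13\right) 2 \left(-3\right) \frac{1}{-7 - 1} = \left(4 - 13\right) 2 \left(-3\right) \frac{1}{-8} = - 9 \cdot 2 \left(-3\right) \left(- \frac{1}{8}\right) = \left(-9\right) \frac{3}{4} = - \frac{27}{4}$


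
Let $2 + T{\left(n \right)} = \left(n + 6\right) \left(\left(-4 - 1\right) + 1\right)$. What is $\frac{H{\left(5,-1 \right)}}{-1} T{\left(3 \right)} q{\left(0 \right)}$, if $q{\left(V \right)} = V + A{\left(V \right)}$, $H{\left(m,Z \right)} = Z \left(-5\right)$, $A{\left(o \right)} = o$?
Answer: $0$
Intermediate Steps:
$H{\left(m,Z \right)} = - 5 Z$
$T{\left(n \right)} = -26 - 4 n$ ($T{\left(n \right)} = -2 + \left(n + 6\right) \left(\left(-4 - 1\right) + 1\right) = -2 + \left(6 + n\right) \left(-5 + 1\right) = -2 + \left(6 + n\right) \left(-4\right) = -2 - \left(24 + 4 n\right) = -26 - 4 n$)
$q{\left(V \right)} = 2 V$ ($q{\left(V \right)} = V + V = 2 V$)
$\frac{H{\left(5,-1 \right)}}{-1} T{\left(3 \right)} q{\left(0 \right)} = \frac{\left(-5\right) \left(-1\right)}{-1} \left(-26 - 12\right) 2 \cdot 0 = 5 \left(-1\right) \left(-26 - 12\right) 0 = \left(-5\right) \left(-38\right) 0 = 190 \cdot 0 = 0$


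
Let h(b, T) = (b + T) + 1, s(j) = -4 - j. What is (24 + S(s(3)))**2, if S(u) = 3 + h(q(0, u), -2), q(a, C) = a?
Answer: 676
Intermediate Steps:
h(b, T) = 1 + T + b (h(b, T) = (T + b) + 1 = 1 + T + b)
S(u) = 2 (S(u) = 3 + (1 - 2 + 0) = 3 - 1 = 2)
(24 + S(s(3)))**2 = (24 + 2)**2 = 26**2 = 676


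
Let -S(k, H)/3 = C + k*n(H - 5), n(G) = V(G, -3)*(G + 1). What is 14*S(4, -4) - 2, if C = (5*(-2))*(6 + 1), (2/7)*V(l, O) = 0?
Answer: 2938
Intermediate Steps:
V(l, O) = 0 (V(l, O) = (7/2)*0 = 0)
C = -70 (C = -10*7 = -70)
n(G) = 0 (n(G) = 0*(G + 1) = 0*(1 + G) = 0)
S(k, H) = 210 (S(k, H) = -3*(-70 + k*0) = -3*(-70 + 0) = -3*(-70) = 210)
14*S(4, -4) - 2 = 14*210 - 2 = 2940 - 2 = 2938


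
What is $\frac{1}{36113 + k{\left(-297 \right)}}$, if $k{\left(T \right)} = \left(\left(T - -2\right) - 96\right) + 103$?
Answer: $\frac{1}{35825} \approx 2.7913 \cdot 10^{-5}$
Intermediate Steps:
$k{\left(T \right)} = 9 + T$ ($k{\left(T \right)} = \left(\left(T + 2\right) - 96\right) + 103 = \left(\left(2 + T\right) - 96\right) + 103 = \left(-94 + T\right) + 103 = 9 + T$)
$\frac{1}{36113 + k{\left(-297 \right)}} = \frac{1}{36113 + \left(9 - 297\right)} = \frac{1}{36113 - 288} = \frac{1}{35825}$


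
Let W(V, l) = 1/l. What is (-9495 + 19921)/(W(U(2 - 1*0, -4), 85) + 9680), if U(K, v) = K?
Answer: 886210/822801 ≈ 1.0771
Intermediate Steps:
(-9495 + 19921)/(W(U(2 - 1*0, -4), 85) + 9680) = (-9495 + 19921)/(1/85 + 9680) = 10426/(1/85 + 9680) = 10426/(822801/85) = 10426*(85/822801) = 886210/822801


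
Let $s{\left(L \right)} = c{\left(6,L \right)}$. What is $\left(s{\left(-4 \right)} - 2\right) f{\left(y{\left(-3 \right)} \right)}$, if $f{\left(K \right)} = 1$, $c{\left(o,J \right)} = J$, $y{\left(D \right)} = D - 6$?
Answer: $-6$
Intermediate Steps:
$y{\left(D \right)} = -6 + D$ ($y{\left(D \right)} = D - 6 = -6 + D$)
$s{\left(L \right)} = L$
$\left(s{\left(-4 \right)} - 2\right) f{\left(y{\left(-3 \right)} \right)} = \left(-4 - 2\right) 1 = \left(-6\right) 1 = -6$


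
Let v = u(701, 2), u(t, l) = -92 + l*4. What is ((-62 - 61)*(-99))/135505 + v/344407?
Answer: 14573037/162609305 ≈ 0.089620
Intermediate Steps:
u(t, l) = -92 + 4*l
v = -84 (v = -92 + 4*2 = -92 + 8 = -84)
((-62 - 61)*(-99))/135505 + v/344407 = ((-62 - 61)*(-99))/135505 - 84/344407 = -123*(-99)*(1/135505) - 84*1/344407 = 12177*(1/135505) - 12/49201 = 297/3305 - 12/49201 = 14573037/162609305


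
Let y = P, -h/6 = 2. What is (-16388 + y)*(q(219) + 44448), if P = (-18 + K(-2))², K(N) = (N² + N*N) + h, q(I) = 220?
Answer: -710399872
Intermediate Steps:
h = -12 (h = -6*2 = -12)
K(N) = -12 + 2*N² (K(N) = (N² + N*N) - 12 = (N² + N²) - 12 = 2*N² - 12 = -12 + 2*N²)
P = 484 (P = (-18 + (-12 + 2*(-2)²))² = (-18 + (-12 + 2*4))² = (-18 + (-12 + 8))² = (-18 - 4)² = (-22)² = 484)
y = 484
(-16388 + y)*(q(219) + 44448) = (-16388 + 484)*(220 + 44448) = -15904*44668 = -710399872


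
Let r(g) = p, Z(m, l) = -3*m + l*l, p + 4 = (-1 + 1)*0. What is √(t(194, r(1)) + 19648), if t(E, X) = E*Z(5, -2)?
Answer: 3*√1946 ≈ 132.34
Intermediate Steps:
p = -4 (p = -4 + (-1 + 1)*0 = -4 + 0*0 = -4 + 0 = -4)
Z(m, l) = l² - 3*m (Z(m, l) = -3*m + l² = l² - 3*m)
r(g) = -4
t(E, X) = -11*E (t(E, X) = E*((-2)² - 3*5) = E*(4 - 15) = E*(-11) = -11*E)
√(t(194, r(1)) + 19648) = √(-11*194 + 19648) = √(-2134 + 19648) = √17514 = 3*√1946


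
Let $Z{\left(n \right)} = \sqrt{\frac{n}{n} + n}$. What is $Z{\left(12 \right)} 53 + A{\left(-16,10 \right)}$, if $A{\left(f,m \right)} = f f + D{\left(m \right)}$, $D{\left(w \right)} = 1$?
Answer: $257 + 53 \sqrt{13} \approx 448.09$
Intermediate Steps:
$Z{\left(n \right)} = \sqrt{1 + n}$
$A{\left(f,m \right)} = 1 + f^{2}$ ($A{\left(f,m \right)} = f f + 1 = f^{2} + 1 = 1 + f^{2}$)
$Z{\left(12 \right)} 53 + A{\left(-16,10 \right)} = \sqrt{1 + 12} \cdot 53 + \left(1 + \left(-16\right)^{2}\right) = \sqrt{13} \cdot 53 + \left(1 + 256\right) = 53 \sqrt{13} + 257 = 257 + 53 \sqrt{13}$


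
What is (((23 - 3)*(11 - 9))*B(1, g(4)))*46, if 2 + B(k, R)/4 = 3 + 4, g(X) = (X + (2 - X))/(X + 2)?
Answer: 36800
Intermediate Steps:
g(X) = 2/(2 + X)
B(k, R) = 20 (B(k, R) = -8 + 4*(3 + 4) = -8 + 4*7 = -8 + 28 = 20)
(((23 - 3)*(11 - 9))*B(1, g(4)))*46 = (((23 - 3)*(11 - 9))*20)*46 = ((20*2)*20)*46 = (40*20)*46 = 800*46 = 36800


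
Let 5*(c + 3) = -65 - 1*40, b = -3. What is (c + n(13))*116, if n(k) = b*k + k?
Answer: -5800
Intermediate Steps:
c = -24 (c = -3 + (-65 - 1*40)/5 = -3 + (-65 - 40)/5 = -3 + (1/5)*(-105) = -3 - 21 = -24)
n(k) = -2*k (n(k) = -3*k + k = -2*k)
(c + n(13))*116 = (-24 - 2*13)*116 = (-24 - 26)*116 = -50*116 = -5800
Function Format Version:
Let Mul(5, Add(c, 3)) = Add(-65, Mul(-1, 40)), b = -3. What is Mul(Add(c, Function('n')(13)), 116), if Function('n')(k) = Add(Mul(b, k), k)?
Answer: -5800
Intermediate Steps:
c = -24 (c = Add(-3, Mul(Rational(1, 5), Add(-65, Mul(-1, 40)))) = Add(-3, Mul(Rational(1, 5), Add(-65, -40))) = Add(-3, Mul(Rational(1, 5), -105)) = Add(-3, -21) = -24)
Function('n')(k) = Mul(-2, k) (Function('n')(k) = Add(Mul(-3, k), k) = Mul(-2, k))
Mul(Add(c, Function('n')(13)), 116) = Mul(Add(-24, Mul(-2, 13)), 116) = Mul(Add(-24, -26), 116) = Mul(-50, 116) = -5800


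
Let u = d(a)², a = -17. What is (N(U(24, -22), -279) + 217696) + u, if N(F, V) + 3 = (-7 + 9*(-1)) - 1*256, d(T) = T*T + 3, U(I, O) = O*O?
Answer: 302685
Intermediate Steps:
U(I, O) = O²
d(T) = 3 + T² (d(T) = T² + 3 = 3 + T²)
u = 85264 (u = (3 + (-17)²)² = (3 + 289)² = 292² = 85264)
N(F, V) = -275 (N(F, V) = -3 + ((-7 + 9*(-1)) - 1*256) = -3 + ((-7 - 9) - 256) = -3 + (-16 - 256) = -3 - 272 = -275)
(N(U(24, -22), -279) + 217696) + u = (-275 + 217696) + 85264 = 217421 + 85264 = 302685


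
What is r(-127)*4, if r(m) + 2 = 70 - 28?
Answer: 160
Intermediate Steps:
r(m) = 40 (r(m) = -2 + (70 - 28) = -2 + 42 = 40)
r(-127)*4 = 40*4 = 160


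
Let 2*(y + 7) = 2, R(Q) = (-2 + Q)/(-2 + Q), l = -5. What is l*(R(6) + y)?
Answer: 25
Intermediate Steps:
R(Q) = 1
y = -6 (y = -7 + (1/2)*2 = -7 + 1 = -6)
l*(R(6) + y) = -5*(1 - 6) = -5*(-5) = 25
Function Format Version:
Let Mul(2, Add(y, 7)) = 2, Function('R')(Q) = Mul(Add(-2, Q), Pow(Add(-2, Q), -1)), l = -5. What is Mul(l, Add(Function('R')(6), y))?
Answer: 25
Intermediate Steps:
Function('R')(Q) = 1
y = -6 (y = Add(-7, Mul(Rational(1, 2), 2)) = Add(-7, 1) = -6)
Mul(l, Add(Function('R')(6), y)) = Mul(-5, Add(1, -6)) = Mul(-5, -5) = 25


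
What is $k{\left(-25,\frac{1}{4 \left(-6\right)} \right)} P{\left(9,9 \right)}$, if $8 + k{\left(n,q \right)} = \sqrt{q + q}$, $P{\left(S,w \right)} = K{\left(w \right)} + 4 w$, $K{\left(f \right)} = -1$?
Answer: $-280 + \frac{35 i \sqrt{3}}{6} \approx -280.0 + 10.104 i$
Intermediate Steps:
$P{\left(S,w \right)} = -1 + 4 w$
$k{\left(n,q \right)} = -8 + \sqrt{2} \sqrt{q}$ ($k{\left(n,q \right)} = -8 + \sqrt{q + q} = -8 + \sqrt{2 q} = -8 + \sqrt{2} \sqrt{q}$)
$k{\left(-25,\frac{1}{4 \left(-6\right)} \right)} P{\left(9,9 \right)} = \left(-8 + \sqrt{2} \sqrt{\frac{1}{4 \left(-6\right)}}\right) \left(-1 + 4 \cdot 9\right) = \left(-8 + \sqrt{2} \sqrt{\frac{1}{-24}}\right) \left(-1 + 36\right) = \left(-8 + \sqrt{2} \sqrt{- \frac{1}{24}}\right) 35 = \left(-8 + \sqrt{2} \frac{i \sqrt{6}}{12}\right) 35 = \left(-8 + \frac{i \sqrt{3}}{6}\right) 35 = -280 + \frac{35 i \sqrt{3}}{6}$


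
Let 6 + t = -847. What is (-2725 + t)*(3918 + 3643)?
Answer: -27053258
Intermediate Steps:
t = -853 (t = -6 - 847 = -853)
(-2725 + t)*(3918 + 3643) = (-2725 - 853)*(3918 + 3643) = -3578*7561 = -27053258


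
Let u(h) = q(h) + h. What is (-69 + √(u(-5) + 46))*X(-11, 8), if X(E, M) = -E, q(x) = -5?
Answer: -693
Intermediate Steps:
u(h) = -5 + h
(-69 + √(u(-5) + 46))*X(-11, 8) = (-69 + √((-5 - 5) + 46))*(-1*(-11)) = (-69 + √(-10 + 46))*11 = (-69 + √36)*11 = (-69 + 6)*11 = -63*11 = -693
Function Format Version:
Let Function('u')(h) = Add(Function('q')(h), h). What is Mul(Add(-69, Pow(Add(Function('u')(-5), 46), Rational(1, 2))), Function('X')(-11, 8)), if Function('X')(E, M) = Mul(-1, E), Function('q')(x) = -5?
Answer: -693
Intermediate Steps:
Function('u')(h) = Add(-5, h)
Mul(Add(-69, Pow(Add(Function('u')(-5), 46), Rational(1, 2))), Function('X')(-11, 8)) = Mul(Add(-69, Pow(Add(Add(-5, -5), 46), Rational(1, 2))), Mul(-1, -11)) = Mul(Add(-69, Pow(Add(-10, 46), Rational(1, 2))), 11) = Mul(Add(-69, Pow(36, Rational(1, 2))), 11) = Mul(Add(-69, 6), 11) = Mul(-63, 11) = -693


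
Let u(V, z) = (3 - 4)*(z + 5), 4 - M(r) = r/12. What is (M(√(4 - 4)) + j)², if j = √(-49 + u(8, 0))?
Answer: -38 + 24*I*√6 ≈ -38.0 + 58.788*I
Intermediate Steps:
M(r) = 4 - r/12
u(V, z) = -5 - z (u(V, z) = -(5 + z) = -5 - z)
j = 3*I*√6 (j = √(-49 + (-5 - 1*0)) = √(-49 + (-5 + 0)) = √(-49 - 5) = √(-54) = 3*I*√6 ≈ 7.3485*I)
(M(√(4 - 4)) + j)² = ((4 - √(4 - 4)/12) + 3*I*√6)² = ((4 - √0/12) + 3*I*√6)² = ((4 - 1/12*0) + 3*I*√6)² = ((4 + 0) + 3*I*√6)² = (4 + 3*I*√6)²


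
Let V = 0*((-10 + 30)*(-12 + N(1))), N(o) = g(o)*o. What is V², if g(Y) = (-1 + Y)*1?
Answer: 0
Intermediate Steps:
g(Y) = -1 + Y
N(o) = o*(-1 + o) (N(o) = (-1 + o)*o = o*(-1 + o))
V = 0 (V = 0*((-10 + 30)*(-12 + 1*(-1 + 1))) = 0*(20*(-12 + 1*0)) = 0*(20*(-12 + 0)) = 0*(20*(-12)) = 0*(-240) = 0)
V² = 0² = 0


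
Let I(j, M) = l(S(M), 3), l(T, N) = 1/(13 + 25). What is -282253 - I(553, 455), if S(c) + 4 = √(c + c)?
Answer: -10725615/38 ≈ -2.8225e+5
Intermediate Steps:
S(c) = -4 + √2*√c (S(c) = -4 + √(c + c) = -4 + √(2*c) = -4 + √2*√c)
l(T, N) = 1/38
I(j, M) = 1/38
-282253 - I(553, 455) = -282253 - 1*1/38 = -282253 - 1/38 = -10725615/38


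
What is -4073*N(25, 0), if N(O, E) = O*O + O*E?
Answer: -2545625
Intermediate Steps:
N(O, E) = O**2 + E*O
-4073*N(25, 0) = -101825*(0 + 25) = -101825*25 = -4073*625 = -2545625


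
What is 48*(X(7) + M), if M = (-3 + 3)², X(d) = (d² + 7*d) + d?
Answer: 5040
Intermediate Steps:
X(d) = d² + 8*d
M = 0 (M = 0² = 0)
48*(X(7) + M) = 48*(7*(8 + 7) + 0) = 48*(7*15 + 0) = 48*(105 + 0) = 48*105 = 5040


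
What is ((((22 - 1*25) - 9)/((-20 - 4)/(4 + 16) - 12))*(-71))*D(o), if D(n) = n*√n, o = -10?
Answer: 7100*I*√10/11 ≈ 2041.1*I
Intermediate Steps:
D(n) = n^(3/2)
((((22 - 1*25) - 9)/((-20 - 4)/(4 + 16) - 12))*(-71))*D(o) = ((((22 - 1*25) - 9)/((-20 - 4)/(4 + 16) - 12))*(-71))*(-10)^(3/2) = ((((22 - 25) - 9)/(-24/20 - 12))*(-71))*(-10*I*√10) = (((-3 - 9)/(-24*1/20 - 12))*(-71))*(-10*I*√10) = (-12/(-6/5 - 12)*(-71))*(-10*I*√10) = (-12/(-66/5)*(-71))*(-10*I*√10) = (-12*(-5/66)*(-71))*(-10*I*√10) = ((10/11)*(-71))*(-10*I*√10) = -(-7100)*I*√10/11 = 7100*I*√10/11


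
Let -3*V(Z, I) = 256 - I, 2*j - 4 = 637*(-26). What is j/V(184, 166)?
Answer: 8279/30 ≈ 275.97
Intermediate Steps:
j = -8279 (j = 2 + (637*(-26))/2 = 2 + (1/2)*(-16562) = 2 - 8281 = -8279)
V(Z, I) = -256/3 + I/3 (V(Z, I) = -(256 - I)/3 = -256/3 + I/3)
j/V(184, 166) = -8279/(-256/3 + (1/3)*166) = -8279/(-256/3 + 166/3) = -8279/(-30) = -8279*(-1/30) = 8279/30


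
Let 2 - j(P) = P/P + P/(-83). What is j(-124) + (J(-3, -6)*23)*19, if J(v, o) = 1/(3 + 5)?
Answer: 35943/664 ≈ 54.131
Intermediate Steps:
j(P) = 1 + P/83 (j(P) = 2 - (P/P + P/(-83)) = 2 - (1 + P*(-1/83)) = 2 - (1 - P/83) = 2 + (-1 + P/83) = 1 + P/83)
J(v, o) = ⅛ (J(v, o) = 1/8 = ⅛)
j(-124) + (J(-3, -6)*23)*19 = (1 + (1/83)*(-124)) + ((⅛)*23)*19 = (1 - 124/83) + (23/8)*19 = -41/83 + 437/8 = 35943/664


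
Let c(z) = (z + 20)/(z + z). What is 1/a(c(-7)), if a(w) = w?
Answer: -14/13 ≈ -1.0769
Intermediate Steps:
c(z) = (20 + z)/(2*z) (c(z) = (20 + z)/((2*z)) = (20 + z)*(1/(2*z)) = (20 + z)/(2*z))
1/a(c(-7)) = 1/((½)*(20 - 7)/(-7)) = 1/((½)*(-⅐)*13) = 1/(-13/14) = -14/13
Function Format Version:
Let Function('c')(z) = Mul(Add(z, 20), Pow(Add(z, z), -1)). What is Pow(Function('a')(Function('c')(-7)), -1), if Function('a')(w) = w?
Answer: Rational(-14, 13) ≈ -1.0769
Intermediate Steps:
Function('c')(z) = Mul(Rational(1, 2), Pow(z, -1), Add(20, z)) (Function('c')(z) = Mul(Add(20, z), Pow(Mul(2, z), -1)) = Mul(Add(20, z), Mul(Rational(1, 2), Pow(z, -1))) = Mul(Rational(1, 2), Pow(z, -1), Add(20, z)))
Pow(Function('a')(Function('c')(-7)), -1) = Pow(Mul(Rational(1, 2), Pow(-7, -1), Add(20, -7)), -1) = Pow(Mul(Rational(1, 2), Rational(-1, 7), 13), -1) = Pow(Rational(-13, 14), -1) = Rational(-14, 13)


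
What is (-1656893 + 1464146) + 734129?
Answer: 541382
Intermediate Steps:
(-1656893 + 1464146) + 734129 = -192747 + 734129 = 541382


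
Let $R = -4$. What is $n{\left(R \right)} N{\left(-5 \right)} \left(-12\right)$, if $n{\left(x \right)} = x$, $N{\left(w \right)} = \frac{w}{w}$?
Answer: $48$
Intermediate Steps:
$N{\left(w \right)} = 1$
$n{\left(R \right)} N{\left(-5 \right)} \left(-12\right) = \left(-4\right) 1 \left(-12\right) = \left(-4\right) \left(-12\right) = 48$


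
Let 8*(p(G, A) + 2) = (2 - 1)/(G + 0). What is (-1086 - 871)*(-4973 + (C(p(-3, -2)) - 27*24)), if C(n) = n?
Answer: 264103021/24 ≈ 1.1004e+7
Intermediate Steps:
p(G, A) = -2 + 1/(8*G) (p(G, A) = -2 + ((2 - 1)/(G + 0))/8 = -2 + (1/G)/8 = -2 + 1/(8*G))
(-1086 - 871)*(-4973 + (C(p(-3, -2)) - 27*24)) = (-1086 - 871)*(-4973 + ((-2 + (⅛)/(-3)) - 27*24)) = -1957*(-4973 + ((-2 + (⅛)*(-⅓)) - 648)) = -1957*(-4973 + ((-2 - 1/24) - 648)) = -1957*(-4973 + (-49/24 - 648)) = -1957*(-4973 - 15601/24) = -1957*(-134953/24) = 264103021/24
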